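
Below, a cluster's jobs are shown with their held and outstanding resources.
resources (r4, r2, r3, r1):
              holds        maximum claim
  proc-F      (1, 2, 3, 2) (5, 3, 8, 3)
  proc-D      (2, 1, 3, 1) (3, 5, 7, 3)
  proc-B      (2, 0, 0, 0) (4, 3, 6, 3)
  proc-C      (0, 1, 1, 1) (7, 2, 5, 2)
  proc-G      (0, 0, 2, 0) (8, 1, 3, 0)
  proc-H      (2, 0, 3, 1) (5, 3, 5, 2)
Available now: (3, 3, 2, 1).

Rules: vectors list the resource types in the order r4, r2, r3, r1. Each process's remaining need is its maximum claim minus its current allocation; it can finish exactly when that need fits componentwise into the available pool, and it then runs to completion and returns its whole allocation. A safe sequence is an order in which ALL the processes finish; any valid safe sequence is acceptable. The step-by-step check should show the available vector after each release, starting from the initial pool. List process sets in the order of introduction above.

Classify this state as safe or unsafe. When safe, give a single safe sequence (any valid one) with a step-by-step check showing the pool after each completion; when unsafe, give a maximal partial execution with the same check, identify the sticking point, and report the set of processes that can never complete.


SAFE. One safe sequence: proc-H, proc-F, proc-B, proc-G, proc-D, proc-C.
Key observation: at proc-H the run first touches a limit — (3, 3, 2, 1) against (3, 3, 2, 1), exact on a resource it actually requests.
Walking it through:
  pool = (3, 3, 2, 1)
  proc-H needs (3, 3, 2, 1) <= (3, 3, 2, 1) -> finishes; pool += (2, 0, 3, 1) = (5, 3, 5, 2)
  proc-F needs (4, 1, 5, 1) <= (5, 3, 5, 2) -> finishes; pool += (1, 2, 3, 2) = (6, 5, 8, 4)
  proc-B needs (2, 3, 6, 3) <= (6, 5, 8, 4) -> finishes; pool += (2, 0, 0, 0) = (8, 5, 8, 4)
  proc-G needs (8, 1, 1, 0) <= (8, 5, 8, 4) -> finishes; pool += (0, 0, 2, 0) = (8, 5, 10, 4)
  proc-D needs (1, 4, 4, 2) <= (8, 5, 10, 4) -> finishes; pool += (2, 1, 3, 1) = (10, 6, 13, 5)
  proc-C needs (7, 1, 4, 1) <= (10, 6, 13, 5) -> finishes; pool += (0, 1, 1, 1) = (10, 7, 14, 6)


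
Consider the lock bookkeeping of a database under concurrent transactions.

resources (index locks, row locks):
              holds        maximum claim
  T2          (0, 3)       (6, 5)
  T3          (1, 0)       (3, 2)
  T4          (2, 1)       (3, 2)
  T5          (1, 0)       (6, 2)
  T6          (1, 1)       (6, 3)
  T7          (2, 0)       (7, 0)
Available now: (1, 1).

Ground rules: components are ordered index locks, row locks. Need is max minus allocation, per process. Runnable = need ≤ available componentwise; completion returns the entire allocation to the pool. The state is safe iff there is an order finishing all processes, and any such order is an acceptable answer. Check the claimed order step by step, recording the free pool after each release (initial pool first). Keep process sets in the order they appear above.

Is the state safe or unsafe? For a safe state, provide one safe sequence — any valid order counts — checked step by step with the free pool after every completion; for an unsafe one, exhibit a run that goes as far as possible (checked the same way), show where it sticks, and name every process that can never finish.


UNSAFE.
Key observation: the wall is index locks: completing T4, T3 brings the pool only to (4, 2), and all the rest need more.
The run T4, T3 cannot be extended any further. Step-by-step check:
  pool = (1, 1)
  T4: need (1, 1) fits (1, 1); releases (2, 1), pool now (3, 2)
  T3: need (2, 2) fits (3, 2); releases (1, 0), pool now (4, 2)
  T2 still needs (6, 2) but only (4, 2) is free — short on index locks
  T5 still needs (5, 2) but only (4, 2) is free — short on index locks
  T6 still needs (5, 2) but only (4, 2) is free — short on index locks
  T7 still needs (5, 0) but only (4, 2) is free — short on index locks
Processes that can never finish: T2, T5, T6 and T7.


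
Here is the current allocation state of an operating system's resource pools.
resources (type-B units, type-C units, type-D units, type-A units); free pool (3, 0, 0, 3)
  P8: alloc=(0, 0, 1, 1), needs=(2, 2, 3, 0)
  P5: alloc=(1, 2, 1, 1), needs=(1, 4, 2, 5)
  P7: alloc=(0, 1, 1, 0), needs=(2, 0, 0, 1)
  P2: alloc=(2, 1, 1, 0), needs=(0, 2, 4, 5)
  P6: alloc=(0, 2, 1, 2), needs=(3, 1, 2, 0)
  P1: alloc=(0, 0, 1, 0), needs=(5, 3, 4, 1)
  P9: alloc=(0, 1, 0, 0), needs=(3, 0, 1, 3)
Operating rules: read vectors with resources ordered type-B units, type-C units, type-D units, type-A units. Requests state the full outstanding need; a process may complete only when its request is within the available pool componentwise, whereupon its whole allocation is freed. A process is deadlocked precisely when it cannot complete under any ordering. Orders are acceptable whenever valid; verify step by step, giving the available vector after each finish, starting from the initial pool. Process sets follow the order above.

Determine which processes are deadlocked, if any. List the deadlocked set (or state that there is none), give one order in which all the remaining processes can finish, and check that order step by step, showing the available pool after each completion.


Deadlocked set: P8, P5, P2, P6 and P1.
Key observation: the wall is type-D units: completing P7, P9 brings the pool only to (3, 2, 1, 3), and all the rest need more.
One completion order for the rest: P7, P9. Verifying each step:
  pool = (3, 0, 0, 3)
  P7 needs (2, 0, 0, 1) <= (3, 0, 0, 3) -> finishes; pool += (0, 1, 1, 0) = (3, 1, 1, 3)
  P9 needs (3, 0, 1, 3) <= (3, 1, 1, 3) -> finishes; pool += (0, 1, 0, 0) = (3, 2, 1, 3)
The stuck group stays short no matter what:
  P8 cannot run: need (2, 2, 3, 0) vs free (3, 2, 1, 3) (insufficient type-D units)
  P5 cannot run: need (1, 4, 2, 5) vs free (3, 2, 1, 3) (insufficient type-C units, type-D units and type-A units)
  P2 cannot run: need (0, 2, 4, 5) vs free (3, 2, 1, 3) (insufficient type-D units and type-A units)
  P6 cannot run: need (3, 1, 2, 0) vs free (3, 2, 1, 3) (insufficient type-D units)
  P1 cannot run: need (5, 3, 4, 1) vs free (3, 2, 1, 3) (insufficient type-B units, type-C units and type-D units)


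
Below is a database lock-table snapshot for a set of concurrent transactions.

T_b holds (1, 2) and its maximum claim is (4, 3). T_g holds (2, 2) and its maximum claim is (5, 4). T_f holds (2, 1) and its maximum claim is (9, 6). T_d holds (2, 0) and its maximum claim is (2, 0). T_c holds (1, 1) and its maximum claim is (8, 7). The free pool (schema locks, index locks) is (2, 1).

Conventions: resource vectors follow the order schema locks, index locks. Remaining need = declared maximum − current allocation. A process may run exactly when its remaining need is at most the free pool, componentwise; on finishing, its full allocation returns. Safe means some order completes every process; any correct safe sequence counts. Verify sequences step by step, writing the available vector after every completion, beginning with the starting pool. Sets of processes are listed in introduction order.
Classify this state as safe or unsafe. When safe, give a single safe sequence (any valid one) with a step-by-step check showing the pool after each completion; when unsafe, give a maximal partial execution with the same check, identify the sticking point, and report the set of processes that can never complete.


SAFE — a valid safe sequence is T_d, T_b, T_g, T_f, T_c.
Key observation: T_b is the earliest step where a requested resource binds exactly: need (3, 1), pool (4, 1) at its turn.
Check, step by step:
  pool = (2, 1)
  T_d: need (0, 0) fits (2, 1); releases (2, 0), pool now (4, 1)
  T_b: need (3, 1) fits (4, 1); releases (1, 2), pool now (5, 3)
  T_g: need (3, 2) fits (5, 3); releases (2, 2), pool now (7, 5)
  T_f: need (7, 5) fits (7, 5); releases (2, 1), pool now (9, 6)
  T_c: need (7, 6) fits (9, 6); releases (1, 1), pool now (10, 7)


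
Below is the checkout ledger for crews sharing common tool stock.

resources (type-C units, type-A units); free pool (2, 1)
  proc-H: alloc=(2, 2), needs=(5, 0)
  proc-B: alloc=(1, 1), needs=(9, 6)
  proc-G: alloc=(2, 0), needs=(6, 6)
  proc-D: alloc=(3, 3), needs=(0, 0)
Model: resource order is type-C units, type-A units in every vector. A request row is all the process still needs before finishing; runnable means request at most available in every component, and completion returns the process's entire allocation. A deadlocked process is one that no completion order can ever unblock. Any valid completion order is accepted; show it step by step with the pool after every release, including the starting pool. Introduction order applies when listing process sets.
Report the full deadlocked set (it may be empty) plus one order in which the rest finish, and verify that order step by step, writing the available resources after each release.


No process is deadlocked.
Key observation: proc-D fits the free pool immediately, and its release cascades until everyone finishes.
The rest can finish in the order proc-D, proc-H, proc-G, proc-B. Walking it through:
  pool = (2, 1)
  proc-D needs (0, 0) <= (2, 1) -> finishes; pool += (3, 3) = (5, 4)
  proc-H needs (5, 0) <= (5, 4) -> finishes; pool += (2, 2) = (7, 6)
  proc-G needs (6, 6) <= (7, 6) -> finishes; pool += (2, 0) = (9, 6)
  proc-B needs (9, 6) <= (9, 6) -> finishes; pool += (1, 1) = (10, 7)


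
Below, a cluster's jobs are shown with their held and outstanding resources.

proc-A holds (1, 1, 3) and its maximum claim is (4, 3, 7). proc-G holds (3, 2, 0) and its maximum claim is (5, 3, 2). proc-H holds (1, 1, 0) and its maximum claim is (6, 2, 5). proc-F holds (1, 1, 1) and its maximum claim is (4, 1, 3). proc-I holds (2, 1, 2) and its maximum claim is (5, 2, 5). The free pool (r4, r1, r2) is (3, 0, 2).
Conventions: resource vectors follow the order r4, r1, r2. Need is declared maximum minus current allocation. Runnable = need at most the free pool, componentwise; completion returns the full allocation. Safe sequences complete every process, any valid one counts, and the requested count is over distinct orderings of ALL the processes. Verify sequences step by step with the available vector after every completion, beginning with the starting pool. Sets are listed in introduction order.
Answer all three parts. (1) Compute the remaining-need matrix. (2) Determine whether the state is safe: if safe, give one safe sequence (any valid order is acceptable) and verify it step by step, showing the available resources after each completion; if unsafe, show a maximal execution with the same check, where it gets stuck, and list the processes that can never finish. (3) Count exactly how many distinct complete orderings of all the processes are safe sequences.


(1) Outstanding need per process (order r4, r1, r2):
  proc-A: (3, 2, 4)
  proc-G: (2, 1, 2)
  proc-H: (5, 1, 5)
  proc-F: (3, 0, 2)
  proc-I: (3, 1, 3)
(2) SAFE, for example via the order proc-F, proc-G, proc-I, proc-H, proc-A.
Key observation: proc-F marks the first exact bind of the order: its need (3, 0, 2) fits the free (3, 0, 2) with zero slack on a requested resource.
Walking it through:
  pool = (3, 0, 2)
  proc-F: need (3, 0, 2) fits (3, 0, 2); releases (1, 1, 1), pool now (4, 1, 3)
  proc-G: need (2, 1, 2) fits (4, 1, 3); releases (3, 2, 0), pool now (7, 3, 3)
  proc-I: need (3, 1, 3) fits (7, 3, 3); releases (2, 1, 2), pool now (9, 4, 5)
  proc-H: need (5, 1, 5) fits (9, 4, 5); releases (1, 1, 0), pool now (10, 5, 5)
  proc-A: need (3, 2, 4) fits (10, 5, 5); releases (1, 1, 3), pool now (11, 6, 8)
(3) The exact count: 8 of the possible complete orderings are safe sequences.


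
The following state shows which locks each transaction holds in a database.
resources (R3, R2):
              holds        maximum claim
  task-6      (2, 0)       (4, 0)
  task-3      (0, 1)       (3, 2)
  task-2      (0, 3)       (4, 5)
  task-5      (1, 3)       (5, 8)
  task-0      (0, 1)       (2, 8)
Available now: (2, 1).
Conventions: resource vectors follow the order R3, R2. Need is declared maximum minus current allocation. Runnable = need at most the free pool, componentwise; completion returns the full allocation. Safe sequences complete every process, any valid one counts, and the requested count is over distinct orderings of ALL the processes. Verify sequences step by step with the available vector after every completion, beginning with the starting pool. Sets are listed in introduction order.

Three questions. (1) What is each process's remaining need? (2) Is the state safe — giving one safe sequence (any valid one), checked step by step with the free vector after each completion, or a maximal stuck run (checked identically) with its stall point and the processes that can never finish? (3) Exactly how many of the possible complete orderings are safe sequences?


(1) Outstanding need per process (order R3, R2):
  task-6: (2, 0)
  task-3: (3, 1)
  task-2: (4, 2)
  task-5: (4, 5)
  task-0: (2, 7)
(2) The state is SAFE; one workable sequence: task-6, task-3, task-2, task-5, task-0.
Key observation: task-6 marks the first exact bind of the order: its need (2, 0) fits the free (2, 1) with zero slack on a requested resource.
Verifying each step:
  pool = (2, 1)
  run task-6 (needs (2, 0), free (2, 1)); after release of (2, 0) the pool is (4, 1)
  run task-3 (needs (3, 1), free (4, 1)); after release of (0, 1) the pool is (4, 2)
  run task-2 (needs (4, 2), free (4, 2)); after release of (0, 3) the pool is (4, 5)
  run task-5 (needs (4, 5), free (4, 5)); after release of (1, 3) the pool is (5, 8)
  run task-0 (needs (2, 7), free (5, 8)); after release of (0, 1) the pool is (5, 9)
(3) The exact count: 1 of the possible complete orderings is a safe sequence.


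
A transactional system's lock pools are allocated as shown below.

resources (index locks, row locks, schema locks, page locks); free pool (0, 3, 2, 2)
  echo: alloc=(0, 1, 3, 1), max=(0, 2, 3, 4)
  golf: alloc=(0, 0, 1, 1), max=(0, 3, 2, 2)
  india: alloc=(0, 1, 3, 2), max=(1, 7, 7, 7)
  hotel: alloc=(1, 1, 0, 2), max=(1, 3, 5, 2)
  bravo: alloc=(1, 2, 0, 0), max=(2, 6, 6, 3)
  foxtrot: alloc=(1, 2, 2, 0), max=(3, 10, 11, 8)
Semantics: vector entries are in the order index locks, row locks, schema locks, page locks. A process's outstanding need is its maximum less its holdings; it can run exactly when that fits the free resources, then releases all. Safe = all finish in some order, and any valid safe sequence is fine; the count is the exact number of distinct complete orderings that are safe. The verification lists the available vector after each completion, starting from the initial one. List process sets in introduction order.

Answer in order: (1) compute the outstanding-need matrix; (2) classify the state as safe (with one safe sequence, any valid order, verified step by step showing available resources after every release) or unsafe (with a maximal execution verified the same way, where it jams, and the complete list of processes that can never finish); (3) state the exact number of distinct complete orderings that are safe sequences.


(1) Remaining need (order index locks, row locks, schema locks, page locks):
  echo: (0, 1, 0, 3)
  golf: (0, 3, 1, 1)
  india: (1, 6, 4, 5)
  hotel: (0, 2, 5, 0)
  bravo: (1, 4, 6, 3)
  foxtrot: (2, 8, 9, 8)
(2) SAFE. One safe sequence: golf, echo, hotel, bravo, india, foxtrot.
Key observation: golf is the earliest step where a requested resource binds exactly: need (0, 3, 1, 1), pool (0, 3, 2, 2) at its turn.
Walking it through:
  pool = (0, 3, 2, 2)
  golf needs (0, 3, 1, 1) <= (0, 3, 2, 2) -> finishes; pool += (0, 0, 1, 1) = (0, 3, 3, 3)
  echo needs (0, 1, 0, 3) <= (0, 3, 3, 3) -> finishes; pool += (0, 1, 3, 1) = (0, 4, 6, 4)
  hotel needs (0, 2, 5, 0) <= (0, 4, 6, 4) -> finishes; pool += (1, 1, 0, 2) = (1, 5, 6, 6)
  bravo needs (1, 4, 6, 3) <= (1, 5, 6, 6) -> finishes; pool += (1, 2, 0, 0) = (2, 7, 6, 6)
  india needs (1, 6, 4, 5) <= (2, 7, 6, 6) -> finishes; pool += (0, 1, 3, 2) = (2, 8, 9, 8)
  foxtrot needs (2, 8, 9, 8) <= (2, 8, 9, 8) -> finishes; pool += (1, 2, 2, 0) = (3, 10, 11, 8)
(3) The exact count: 1 of the possible complete orderings is a safe sequence.


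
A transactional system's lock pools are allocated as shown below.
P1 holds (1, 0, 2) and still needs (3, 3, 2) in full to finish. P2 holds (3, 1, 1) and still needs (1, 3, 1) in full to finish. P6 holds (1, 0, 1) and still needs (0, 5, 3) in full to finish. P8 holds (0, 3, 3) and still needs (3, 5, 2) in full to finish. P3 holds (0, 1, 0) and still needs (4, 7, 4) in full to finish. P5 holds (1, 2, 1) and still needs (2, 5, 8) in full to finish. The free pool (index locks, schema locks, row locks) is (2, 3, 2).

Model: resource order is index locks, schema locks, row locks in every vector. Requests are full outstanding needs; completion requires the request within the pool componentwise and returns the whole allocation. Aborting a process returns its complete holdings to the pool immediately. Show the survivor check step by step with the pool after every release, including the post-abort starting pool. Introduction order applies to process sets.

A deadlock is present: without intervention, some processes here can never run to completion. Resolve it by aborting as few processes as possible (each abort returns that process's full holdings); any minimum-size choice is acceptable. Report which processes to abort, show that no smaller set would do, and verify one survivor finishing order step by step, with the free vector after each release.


Abort P5.
Key observation: P8 could never have finished before the abort; with (1, 2, 1) returned by P5, it fits at step 1.
Minimality: the empty abort set fails — the state is deadlocked as it stands.
The survivors complete as P8, P2, P3, P6, P1. Step-by-step check (starting from the post-abort pool):
  pool = (3, 5, 3)
  run P8 (needs (3, 5, 2), free (3, 5, 3)); after release of (0, 3, 3) the pool is (3, 8, 6)
  run P2 (needs (1, 3, 1), free (3, 8, 6)); after release of (3, 1, 1) the pool is (6, 9, 7)
  run P3 (needs (4, 7, 4), free (6, 9, 7)); after release of (0, 1, 0) the pool is (6, 10, 7)
  run P6 (needs (0, 5, 3), free (6, 10, 7)); after release of (1, 0, 1) the pool is (7, 10, 8)
  run P1 (needs (3, 3, 2), free (7, 10, 8)); after release of (1, 0, 2) the pool is (8, 10, 10)


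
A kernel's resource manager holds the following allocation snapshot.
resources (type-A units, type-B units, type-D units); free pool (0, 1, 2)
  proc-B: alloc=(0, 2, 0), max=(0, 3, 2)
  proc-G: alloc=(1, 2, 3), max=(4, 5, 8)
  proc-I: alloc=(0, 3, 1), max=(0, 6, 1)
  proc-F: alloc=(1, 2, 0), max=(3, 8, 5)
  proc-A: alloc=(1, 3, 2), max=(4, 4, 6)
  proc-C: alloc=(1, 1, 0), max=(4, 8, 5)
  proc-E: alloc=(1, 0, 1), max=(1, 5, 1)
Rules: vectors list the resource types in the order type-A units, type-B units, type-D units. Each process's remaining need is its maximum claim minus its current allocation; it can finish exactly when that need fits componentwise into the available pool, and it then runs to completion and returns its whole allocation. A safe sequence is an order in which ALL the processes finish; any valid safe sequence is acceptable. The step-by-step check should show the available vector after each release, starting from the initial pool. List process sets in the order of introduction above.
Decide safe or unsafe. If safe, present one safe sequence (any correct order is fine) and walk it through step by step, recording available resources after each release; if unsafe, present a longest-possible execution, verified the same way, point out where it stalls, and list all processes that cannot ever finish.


UNSAFE — no complete ordering exists.
Key observation: after proc-B, proc-I, proc-E complete, (1, 6, 4) is the best the pool ever gets, yet each leftover process wants more type-A units.
A maximal execution: proc-B, proc-I, proc-E — then nothing else fits. Verifying each step:
  pool = (0, 1, 2)
  proc-B: need (0, 1, 2) fits (0, 1, 2); releases (0, 2, 0), pool now (0, 3, 2)
  proc-I: need (0, 3, 0) fits (0, 3, 2); releases (0, 3, 1), pool now (0, 6, 3)
  proc-E: need (0, 5, 0) fits (0, 6, 3); releases (1, 0, 1), pool now (1, 6, 4)
  blocked: proc-G wants (3, 3, 5), pool (1, 6, 4) — not enough type-A units and type-D units
  blocked: proc-F wants (2, 6, 5), pool (1, 6, 4) — not enough type-A units and type-D units
  blocked: proc-A wants (3, 1, 4), pool (1, 6, 4) — not enough type-A units
  blocked: proc-C wants (3, 7, 5), pool (1, 6, 4) — not enough type-A units, type-B units and type-D units
Permanently blocked: proc-G, proc-F, proc-A and proc-C.


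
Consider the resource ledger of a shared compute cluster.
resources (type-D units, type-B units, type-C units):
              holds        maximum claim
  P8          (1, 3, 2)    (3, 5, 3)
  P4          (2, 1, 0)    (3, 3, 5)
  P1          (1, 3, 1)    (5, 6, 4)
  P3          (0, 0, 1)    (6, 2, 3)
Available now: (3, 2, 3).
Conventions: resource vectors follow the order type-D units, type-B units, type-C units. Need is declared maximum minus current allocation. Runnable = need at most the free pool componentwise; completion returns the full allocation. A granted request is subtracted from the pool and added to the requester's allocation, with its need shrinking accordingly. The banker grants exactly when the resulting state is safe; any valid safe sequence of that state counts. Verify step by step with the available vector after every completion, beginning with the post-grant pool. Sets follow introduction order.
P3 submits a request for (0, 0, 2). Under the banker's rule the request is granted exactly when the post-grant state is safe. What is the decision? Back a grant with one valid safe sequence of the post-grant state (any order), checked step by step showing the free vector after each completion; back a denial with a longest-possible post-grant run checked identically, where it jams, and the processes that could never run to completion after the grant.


DENY — the pretend-granted state is unsafe.
Key observation: after P8, P1 the pool peaks at (5, 8, 4), and each blocked process is short somewhere: P4 on type-C units; P3 on type-D units.
On the post-grant state, P8, P1 is a maximal run — nothing extends it. Walking it through:
  pool = (3, 2, 1)
  run P8 (needs (2, 2, 1), free (3, 2, 1)); after release of (1, 3, 2) the pool is (4, 5, 3)
  run P1 (needs (4, 3, 3), free (4, 5, 3)); after release of (1, 3, 1) the pool is (5, 8, 4)
  blocked: P4 wants (1, 2, 5), pool (5, 8, 4) — not enough type-C units
  blocked: P3 wants (6, 2, 0), pool (5, 8, 4) — not enough type-D units
Processes that could never finish after the grant: P4 and P3.


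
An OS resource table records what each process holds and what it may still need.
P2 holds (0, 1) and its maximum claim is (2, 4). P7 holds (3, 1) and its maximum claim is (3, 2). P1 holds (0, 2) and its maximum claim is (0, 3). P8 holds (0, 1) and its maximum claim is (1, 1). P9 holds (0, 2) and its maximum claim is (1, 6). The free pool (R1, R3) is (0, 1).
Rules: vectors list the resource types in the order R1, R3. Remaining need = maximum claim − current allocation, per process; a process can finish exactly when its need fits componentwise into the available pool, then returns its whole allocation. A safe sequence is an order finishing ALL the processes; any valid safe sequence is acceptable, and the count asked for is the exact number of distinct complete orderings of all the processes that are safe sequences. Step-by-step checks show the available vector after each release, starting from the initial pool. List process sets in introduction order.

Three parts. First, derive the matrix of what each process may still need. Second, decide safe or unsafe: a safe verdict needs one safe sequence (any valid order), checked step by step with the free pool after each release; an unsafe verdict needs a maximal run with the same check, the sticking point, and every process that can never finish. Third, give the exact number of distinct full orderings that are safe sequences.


(1) Need matrix, components ordered R1, R3:
  P2: (2, 3)
  P7: (0, 1)
  P1: (0, 1)
  P8: (1, 0)
  P9: (1, 4)
(2) SAFE — a valid safe sequence is P1, P7, P8, P9, P2.
Key observation: reading the order forward, P1 is the first process whose need (0, 1) meets the free pool (0, 1) exactly on a resource it requests.
Verifying each step:
  pool = (0, 1)
  run P1 (needs (0, 1), free (0, 1)); after release of (0, 2) the pool is (0, 3)
  run P7 (needs (0, 1), free (0, 3)); after release of (3, 1) the pool is (3, 4)
  run P8 (needs (1, 0), free (3, 4)); after release of (0, 1) the pool is (3, 5)
  run P9 (needs (1, 4), free (3, 5)); after release of (0, 2) the pool is (3, 7)
  run P2 (needs (2, 3), free (3, 7)); after release of (0, 1) the pool is (3, 8)
(3) Exactly 16 of the possible complete orderings are safe sequences.


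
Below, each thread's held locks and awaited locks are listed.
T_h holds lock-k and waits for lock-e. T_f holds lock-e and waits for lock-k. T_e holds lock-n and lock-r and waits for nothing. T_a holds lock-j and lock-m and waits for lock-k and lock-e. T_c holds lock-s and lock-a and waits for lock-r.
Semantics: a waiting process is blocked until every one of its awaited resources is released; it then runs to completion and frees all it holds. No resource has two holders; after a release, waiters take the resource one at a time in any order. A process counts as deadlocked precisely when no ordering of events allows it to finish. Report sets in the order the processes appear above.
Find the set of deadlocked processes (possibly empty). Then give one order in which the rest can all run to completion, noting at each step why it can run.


Deadlocked: T_h, T_f and T_a.
Key observation: along T_h -> T_f -> T_h, each member waits on what the next one holds — a deadlock; T_a waits into the deadlock from upstream.
One completion order for the rest: T_e, T_c.
Verifying each step:
  T_e waits on nothing -> runs at once and releases lock-n and lock-r
  T_c: everything it awaited (lock-r) is free; runs, freeing lock-s and lock-a


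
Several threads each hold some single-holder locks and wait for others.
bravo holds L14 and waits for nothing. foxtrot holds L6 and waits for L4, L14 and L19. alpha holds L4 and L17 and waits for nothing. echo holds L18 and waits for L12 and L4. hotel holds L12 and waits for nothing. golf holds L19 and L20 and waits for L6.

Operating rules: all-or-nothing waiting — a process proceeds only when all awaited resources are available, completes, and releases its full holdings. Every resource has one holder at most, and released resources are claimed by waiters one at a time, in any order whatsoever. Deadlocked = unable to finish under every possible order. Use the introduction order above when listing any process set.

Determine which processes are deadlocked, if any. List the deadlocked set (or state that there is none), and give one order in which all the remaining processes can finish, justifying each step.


Deadlocked set: foxtrot and golf.
Key observation: the waits loop around foxtrot -> golf -> foxtrot with no way out; no other process is dragged down with it.
The rest can finish in the order hotel, alpha, echo, bravo.
Check, step by step:
  hotel: no waits; runs immediately, freeing L12
  alpha: no waits; runs immediately, freeing L4 and L17
  run echo (all its waits — L12 and L4 — are resolved); releases L18
  bravo: no waits; runs immediately, freeing L14


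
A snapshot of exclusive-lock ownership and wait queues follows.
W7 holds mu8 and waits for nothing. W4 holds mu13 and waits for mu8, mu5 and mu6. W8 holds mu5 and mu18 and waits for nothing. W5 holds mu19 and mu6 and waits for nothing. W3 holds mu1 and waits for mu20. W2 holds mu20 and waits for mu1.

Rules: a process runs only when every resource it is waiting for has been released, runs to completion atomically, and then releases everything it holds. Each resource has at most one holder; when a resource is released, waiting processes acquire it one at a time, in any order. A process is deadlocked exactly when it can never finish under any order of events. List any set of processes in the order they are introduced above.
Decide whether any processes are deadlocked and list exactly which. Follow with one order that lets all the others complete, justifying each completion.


Deadlocked: W3 and W2.
Key observation: nobody on the ring W3 -> W2 -> W3 can start until another member finishes, which never happens; no other process is dragged down with it.
One completion order for the rest: W5, W8, W7, W4.
Check, step by step:
  W5: no waits; runs immediately, freeing mu19 and mu6
  W8: no waits; runs immediately, freeing mu5 and mu18
  W7: no waits; runs immediately, freeing mu8
  W4 waits on mu8, mu5 and mu6 — all released -> runs and releases mu13


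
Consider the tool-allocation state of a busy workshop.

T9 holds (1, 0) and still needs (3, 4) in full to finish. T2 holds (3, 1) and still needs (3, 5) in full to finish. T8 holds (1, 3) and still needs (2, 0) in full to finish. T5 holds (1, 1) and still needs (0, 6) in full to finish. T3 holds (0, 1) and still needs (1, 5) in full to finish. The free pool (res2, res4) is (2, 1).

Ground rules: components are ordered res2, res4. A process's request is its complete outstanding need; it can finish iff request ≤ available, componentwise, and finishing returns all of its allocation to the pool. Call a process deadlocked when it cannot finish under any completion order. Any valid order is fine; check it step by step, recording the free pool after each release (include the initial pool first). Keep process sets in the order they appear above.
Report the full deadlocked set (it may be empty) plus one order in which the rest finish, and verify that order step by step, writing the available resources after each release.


Deadlocked set: T2, T5 and T3.
Key observation: res4 is the bottleneck — with T8, T9 done the pool holds (4, 4), short of every remaining need.
One completion order for the rest: T8, T9. Step-by-step check:
  pool = (2, 1)
  T8 needs (2, 0) <= (2, 1) -> finishes; pool += (1, 3) = (3, 4)
  T9 needs (3, 4) <= (3, 4) -> finishes; pool += (1, 0) = (4, 4)
The blocked processes can never fit:
  T2 still needs (3, 5) but only (4, 4) is free — short on res4
  T5 still needs (0, 6) but only (4, 4) is free — short on res4
  T3 still needs (1, 5) but only (4, 4) is free — short on res4


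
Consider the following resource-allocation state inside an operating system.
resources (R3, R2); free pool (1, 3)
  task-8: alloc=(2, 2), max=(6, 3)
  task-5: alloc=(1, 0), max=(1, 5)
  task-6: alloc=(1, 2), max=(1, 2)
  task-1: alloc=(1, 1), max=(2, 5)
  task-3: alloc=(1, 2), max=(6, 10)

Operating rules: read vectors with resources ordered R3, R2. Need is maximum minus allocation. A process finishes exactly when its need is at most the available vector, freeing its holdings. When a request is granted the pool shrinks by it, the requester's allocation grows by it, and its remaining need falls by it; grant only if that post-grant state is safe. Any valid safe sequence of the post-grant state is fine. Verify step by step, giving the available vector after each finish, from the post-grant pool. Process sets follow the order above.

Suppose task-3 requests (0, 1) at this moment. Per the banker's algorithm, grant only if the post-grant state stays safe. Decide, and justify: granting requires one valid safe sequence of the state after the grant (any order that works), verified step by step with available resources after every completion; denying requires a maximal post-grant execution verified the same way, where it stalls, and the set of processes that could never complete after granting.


GRANT: granting preserves safety; a valid post-grant sequence is task-6, task-1, task-5, task-8, task-3.
Key observation: granting shrinks the pool to (1, 2), yet task-6 still fits and the chain goes through.
Step-by-step check of the post-grant state:
  pool = (1, 2)
  task-6 needs (0, 0) <= (1, 2) -> finishes; pool += (1, 2) = (2, 4)
  task-1 needs (1, 4) <= (2, 4) -> finishes; pool += (1, 1) = (3, 5)
  task-5 needs (0, 5) <= (3, 5) -> finishes; pool += (1, 0) = (4, 5)
  task-8 needs (4, 1) <= (4, 5) -> finishes; pool += (2, 2) = (6, 7)
  task-3 needs (5, 7) <= (6, 7) -> finishes; pool += (1, 3) = (7, 10)


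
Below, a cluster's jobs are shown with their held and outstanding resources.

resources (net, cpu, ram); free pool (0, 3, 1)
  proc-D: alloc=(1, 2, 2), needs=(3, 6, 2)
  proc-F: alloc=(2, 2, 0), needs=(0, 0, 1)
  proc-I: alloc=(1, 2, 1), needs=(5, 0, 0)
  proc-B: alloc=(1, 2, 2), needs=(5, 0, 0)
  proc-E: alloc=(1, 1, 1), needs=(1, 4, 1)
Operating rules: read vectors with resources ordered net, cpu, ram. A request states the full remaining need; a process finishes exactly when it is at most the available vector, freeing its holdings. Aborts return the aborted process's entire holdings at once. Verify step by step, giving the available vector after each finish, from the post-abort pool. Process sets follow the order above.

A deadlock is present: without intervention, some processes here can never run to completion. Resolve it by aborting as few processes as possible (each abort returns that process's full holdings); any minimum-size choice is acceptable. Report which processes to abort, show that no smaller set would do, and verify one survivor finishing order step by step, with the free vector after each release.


Abort proc-I.
Key observation: proc-B was stuck for good until proc-I gave back (1, 2, 1); in the order shown it finishes at step 4.
Why nothing smaller works: aborting no one leaves the state deadlocked as given.
One survivor order: proc-E, proc-F, proc-D, proc-B. Walking it through (post-abort pool first):
  pool = (1, 5, 2)
  proc-E: need (1, 4, 1) fits (1, 5, 2); releases (1, 1, 1), pool now (2, 6, 3)
  proc-F: need (0, 0, 1) fits (2, 6, 3); releases (2, 2, 0), pool now (4, 8, 3)
  proc-D: need (3, 6, 2) fits (4, 8, 3); releases (1, 2, 2), pool now (5, 10, 5)
  proc-B: need (5, 0, 0) fits (5, 10, 5); releases (1, 2, 2), pool now (6, 12, 7)


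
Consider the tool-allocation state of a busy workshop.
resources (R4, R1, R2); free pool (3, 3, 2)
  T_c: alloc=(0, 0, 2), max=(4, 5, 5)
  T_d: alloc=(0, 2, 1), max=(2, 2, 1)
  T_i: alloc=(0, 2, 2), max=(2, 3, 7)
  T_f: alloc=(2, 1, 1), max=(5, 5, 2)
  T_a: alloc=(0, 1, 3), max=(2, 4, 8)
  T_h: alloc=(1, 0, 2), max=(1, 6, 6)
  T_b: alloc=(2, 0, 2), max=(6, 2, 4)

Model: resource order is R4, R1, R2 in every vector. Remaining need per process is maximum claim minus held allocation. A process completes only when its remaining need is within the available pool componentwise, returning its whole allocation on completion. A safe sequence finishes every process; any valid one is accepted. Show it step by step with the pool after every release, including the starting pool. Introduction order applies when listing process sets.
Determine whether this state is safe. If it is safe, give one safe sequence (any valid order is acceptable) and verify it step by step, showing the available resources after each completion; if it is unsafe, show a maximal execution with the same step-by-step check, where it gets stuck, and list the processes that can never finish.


SAFE, for example via the order T_d, T_f, T_h, T_b, T_c, T_a, T_i.
Key observation: the order's first zero-slack moment is T_f ((3, 4, 1) needed, (3, 5, 3) free — a requested resource with nothing to spare).
Verifying each step:
  pool = (3, 3, 2)
  T_d needs (2, 0, 0) <= (3, 3, 2) -> finishes; pool += (0, 2, 1) = (3, 5, 3)
  T_f needs (3, 4, 1) <= (3, 5, 3) -> finishes; pool += (2, 1, 1) = (5, 6, 4)
  T_h needs (0, 6, 4) <= (5, 6, 4) -> finishes; pool += (1, 0, 2) = (6, 6, 6)
  T_b needs (4, 2, 2) <= (6, 6, 6) -> finishes; pool += (2, 0, 2) = (8, 6, 8)
  T_c needs (4, 5, 3) <= (8, 6, 8) -> finishes; pool += (0, 0, 2) = (8, 6, 10)
  T_a needs (2, 3, 5) <= (8, 6, 10) -> finishes; pool += (0, 1, 3) = (8, 7, 13)
  T_i needs (2, 1, 5) <= (8, 7, 13) -> finishes; pool += (0, 2, 2) = (8, 9, 15)


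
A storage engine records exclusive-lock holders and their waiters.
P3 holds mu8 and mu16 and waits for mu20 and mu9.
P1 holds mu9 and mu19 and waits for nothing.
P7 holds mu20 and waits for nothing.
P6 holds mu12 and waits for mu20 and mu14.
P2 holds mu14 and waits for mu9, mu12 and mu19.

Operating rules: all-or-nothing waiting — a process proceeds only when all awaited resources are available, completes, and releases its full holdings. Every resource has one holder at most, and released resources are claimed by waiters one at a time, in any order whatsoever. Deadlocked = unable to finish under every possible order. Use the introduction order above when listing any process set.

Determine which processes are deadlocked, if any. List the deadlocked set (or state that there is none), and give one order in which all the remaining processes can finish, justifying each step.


The deadlocked set is P6 and P2.
Key observation: the loop P6 -> P2 -> P6 blocks itself forever; no other process is dragged down with it.
A valid finishing order for the others: P7, P1, P3.
Walking it through:
  P7: no waits; runs immediately, freeing mu20
  P1: no waits; runs immediately, freeing mu9 and mu19
  P3: everything it awaited (mu20 and mu9) is free; runs, freeing mu8 and mu16


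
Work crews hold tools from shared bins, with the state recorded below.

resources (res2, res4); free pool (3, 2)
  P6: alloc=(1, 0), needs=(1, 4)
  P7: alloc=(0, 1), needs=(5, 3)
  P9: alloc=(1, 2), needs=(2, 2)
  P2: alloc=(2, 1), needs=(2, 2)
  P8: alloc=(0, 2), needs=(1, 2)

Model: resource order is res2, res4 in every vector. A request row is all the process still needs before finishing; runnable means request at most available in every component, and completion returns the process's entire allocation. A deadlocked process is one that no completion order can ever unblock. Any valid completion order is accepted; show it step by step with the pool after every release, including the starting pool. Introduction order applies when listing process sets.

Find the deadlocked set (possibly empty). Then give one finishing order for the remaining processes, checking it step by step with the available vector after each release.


Nothing here is deadlocked.
Key observation: there is always a runnable process — P8 first — so the state unwinds completely.
A valid finishing order for the others: P8, P9, P2, P6, P7. Walking it through:
  pool = (3, 2)
  run P8 (needs (1, 2), free (3, 2)); after release of (0, 2) the pool is (3, 4)
  run P9 (needs (2, 2), free (3, 4)); after release of (1, 2) the pool is (4, 6)
  run P2 (needs (2, 2), free (4, 6)); after release of (2, 1) the pool is (6, 7)
  run P6 (needs (1, 4), free (6, 7)); after release of (1, 0) the pool is (7, 7)
  run P7 (needs (5, 3), free (7, 7)); after release of (0, 1) the pool is (7, 8)


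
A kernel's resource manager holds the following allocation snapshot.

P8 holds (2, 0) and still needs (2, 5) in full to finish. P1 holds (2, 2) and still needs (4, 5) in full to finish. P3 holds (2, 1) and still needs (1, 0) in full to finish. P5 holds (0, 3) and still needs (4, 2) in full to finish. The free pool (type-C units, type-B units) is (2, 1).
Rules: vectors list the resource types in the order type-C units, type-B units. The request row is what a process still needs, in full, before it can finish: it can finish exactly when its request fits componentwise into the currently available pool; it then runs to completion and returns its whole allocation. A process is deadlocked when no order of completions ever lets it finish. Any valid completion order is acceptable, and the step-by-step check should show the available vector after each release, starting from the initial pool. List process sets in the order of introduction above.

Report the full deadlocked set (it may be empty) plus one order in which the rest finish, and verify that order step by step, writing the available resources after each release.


No process is deadlocked.
Key observation: P3 can run right away; the returned allocation unlocks the remaining processes in turn.
A valid finishing order for the others: P3, P5, P1, P8. Verifying each step:
  pool = (2, 1)
  run P3 (needs (1, 0), free (2, 1)); after release of (2, 1) the pool is (4, 2)
  run P5 (needs (4, 2), free (4, 2)); after release of (0, 3) the pool is (4, 5)
  run P1 (needs (4, 5), free (4, 5)); after release of (2, 2) the pool is (6, 7)
  run P8 (needs (2, 5), free (6, 7)); after release of (2, 0) the pool is (8, 7)
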